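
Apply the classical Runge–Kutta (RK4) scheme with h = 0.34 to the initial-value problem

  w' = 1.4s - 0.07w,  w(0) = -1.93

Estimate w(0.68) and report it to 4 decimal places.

RK4: k1 = f(s_n, w_n); k2 = f(s_n + h/2, w_n + (h/2)·k1); k3 = f(s_n + h/2, w_n + (h/2)·k2); k4 = f(s_n + h, w_n + h·k3); w_{n+1} = w_n + (h/6)·(k1 + 2k2 + 2k3 + k4).
s=0.000000, w=-1.930000:
  k1 = f(0.000000, -1.930000) = 0.135100
  k2 = f(0.170000, -1.907033) = 0.371492
  k3 = f(0.170000, -1.866846) = 0.368679
  k4 = f(0.340000, -1.804649) = 0.602325
  w ← -1.930000 + (0.34/6)·(k1 + 2k2 + 2k3 + k4) = -1.804326
s=0.340000, w=-1.804326:
  k1 = f(0.340000, -1.804326) = 0.602303
  k2 = f(0.510000, -1.701935) = 0.833135
  k3 = f(0.510000, -1.662693) = 0.830389
  k4 = f(0.680000, -1.521994) = 1.058540
  w ← -1.804326 + (0.34/6)·(k1 + 2k2 + 2k3 + k4) = -1.521679
w(0.68) ≈ -1.5217

-1.5217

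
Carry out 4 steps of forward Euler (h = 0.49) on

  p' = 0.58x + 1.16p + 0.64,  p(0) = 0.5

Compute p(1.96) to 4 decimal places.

Euler: p_{n+1} = p_n + h·f(x_n, p_n).
x=0.000000, p=0.500000: f=1.220000 → p ← 0.500000 + 0.49·1.220000 = 1.097800
x=0.490000, p=1.097800: f=2.197648 → p ← 1.097800 + 0.49·2.197648 = 2.174648
x=0.980000, p=2.174648: f=3.730991 → p ← 2.174648 + 0.49·3.730991 = 4.002833
x=1.470000, p=4.002833: f=6.135886 → p ← 4.002833 + 0.49·6.135886 = 7.009418
p(1.96) ≈ 7.0094

7.0094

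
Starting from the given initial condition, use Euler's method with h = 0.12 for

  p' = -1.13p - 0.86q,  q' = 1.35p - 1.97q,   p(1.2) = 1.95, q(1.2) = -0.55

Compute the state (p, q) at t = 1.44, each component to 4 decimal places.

Euler on (p,q): p_{n+1} = p_n + h·p', q_{n+1} = q_n + h·q'.
1.200000: (1.950000, -0.550000); f=(-1.730500, 3.716000) → (1.742340, -0.104080)
1.320000: (1.742340, -0.104080); f=(-1.879335, 2.557197) → (1.516820, 0.202784)
(p(1.44), q(1.44)) ≈ (1.5168, 0.2028)

1.5168, 0.2028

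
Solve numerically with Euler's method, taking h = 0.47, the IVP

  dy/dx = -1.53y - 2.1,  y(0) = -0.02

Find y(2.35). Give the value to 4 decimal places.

Euler: y_{n+1} = y_n + h·f(x_n, y_n).
x=0.000000, y=-0.020000: f=-2.069400 → y ← -0.020000 + 0.47·(-2.069400) = -0.992618
x=0.470000, y=-0.992618: f=-0.581294 → y ← -0.992618 + 0.47·(-0.581294) = -1.265826
x=0.940000, y=-1.265826: f=-0.163286 → y ← -1.265826 + 0.47·(-0.163286) = -1.342571
x=1.410000, y=-1.342571: f=-0.045867 → y ← -1.342571 + 0.47·(-0.045867) = -1.364128
x=1.880000, y=-1.364128: f=-0.012884 → y ← -1.364128 + 0.47·(-0.012884) = -1.370184
y(2.35) ≈ -1.3702

-1.3702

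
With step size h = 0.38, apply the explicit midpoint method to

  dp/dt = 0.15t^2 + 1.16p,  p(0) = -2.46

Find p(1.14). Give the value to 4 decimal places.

Midpoint: k1 = f(t_n, p_n); k2 = f(t_n + h/2, p_n + (h/2)·k1); p_{n+1} = p_n + h·k2.
t=0.000000, p=-2.460000:
  k1 = f(0.000000, -2.460000) = -2.853600
  k2 = f(0.190000, -3.002184) = -3.477118
  p ← -2.460000 + 0.38·(-3.477118) = -3.781305
t=0.380000, p=-3.781305:
  k1 = f(0.380000, -3.781305) = -4.364654
  k2 = f(0.570000, -4.610589) = -5.299549
  p ← -3.781305 + 0.38·(-5.299549) = -5.795133
t=0.760000, p=-5.795133:
  k1 = f(0.760000, -5.795133) = -6.635715
  k2 = f(0.950000, -7.055919) = -8.049491
  p ← -5.795133 + 0.38·(-8.049491) = -8.853940
p(1.14) ≈ -8.8539

-8.8539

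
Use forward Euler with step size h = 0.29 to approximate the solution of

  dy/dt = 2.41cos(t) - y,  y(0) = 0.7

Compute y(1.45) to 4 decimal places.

1.4374

Euler: y_{n+1} = y_n + h·f(t_n, y_n).
t=0.000000, y=0.700000: f=1.710000 → y ← 0.700000 + 0.29·1.710000 = 1.195900
t=0.290000, y=1.195900: f=1.113468 → y ← 1.195900 + 0.29·1.113468 = 1.518806
t=0.580000, y=1.518806: f=0.497069 → y ← 1.518806 + 0.29·0.497069 = 1.662956
t=0.870000, y=1.662956: f=-0.108924 → y ← 1.662956 + 0.29·(-0.108924) = 1.631368
t=1.160000, y=1.631368: f=-0.668960 → y ← 1.631368 + 0.29·(-0.668960) = 1.437370
y(1.45) ≈ 1.4374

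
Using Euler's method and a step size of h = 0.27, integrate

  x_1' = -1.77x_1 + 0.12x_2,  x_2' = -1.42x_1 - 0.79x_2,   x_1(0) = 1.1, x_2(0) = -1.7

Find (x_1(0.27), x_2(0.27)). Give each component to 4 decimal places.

0.5192, -1.7591

Euler on (x_1,x_2): x_1_{n+1} = x_1_n + h·x_1', x_2_{n+1} = x_2_n + h·x_2'.
0.000000: (1.100000, -1.700000); f=(-2.151000, -0.219000) → (0.519230, -1.759130)
(x_1(0.27), x_2(0.27)) ≈ (0.5192, -1.7591)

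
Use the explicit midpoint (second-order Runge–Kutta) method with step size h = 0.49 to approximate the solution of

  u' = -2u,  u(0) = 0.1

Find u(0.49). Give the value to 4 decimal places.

0.0500

Midpoint: k1 = f(x_n, u_n); k2 = f(x_n + h/2, u_n + (h/2)·k1); u_{n+1} = u_n + h·k2.
x=0.000000, u=0.100000:
  k1 = f(0.000000, 0.100000) = -0.200000
  k2 = f(0.245000, 0.051000) = -0.102000
  u ← 0.100000 + 0.49·(-0.102000) = 0.050020
u(0.49) ≈ 0.0500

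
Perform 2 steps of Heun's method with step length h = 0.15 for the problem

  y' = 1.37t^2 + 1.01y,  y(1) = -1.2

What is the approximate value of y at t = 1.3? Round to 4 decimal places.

-0.9973

Heun: k1 = f(t_n, y_n); k2 = f(t_n + h, y_n + h·k1); y_{n+1} = y_n + (h/2)·(k1 + k2).
t=1.000000, y=-1.200000:
  k1 = f(1.000000, -1.200000) = 0.158000
  k2 = f(1.150000, -1.176300) = 0.623762
  y ← -1.200000 + (0.15/2)·(0.158000 + 0.623762) = -1.141368
t=1.150000, y=-1.141368:
  k1 = f(1.150000, -1.141368) = 0.659043
  k2 = f(1.300000, -1.042511) = 1.262364
  y ← -1.141368 + (0.15/2)·(0.659043 + 1.262364) = -0.997262
y(1.3) ≈ -0.9973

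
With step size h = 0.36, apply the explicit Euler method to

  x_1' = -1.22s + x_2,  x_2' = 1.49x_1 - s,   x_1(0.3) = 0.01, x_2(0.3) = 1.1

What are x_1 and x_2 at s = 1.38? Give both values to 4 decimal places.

Euler on (x_1,x_2): x_1_{n+1} = x_1_n + h·x_1', x_2_{n+1} = x_2_n + h·x_2'.
0.300000: (0.010000, 1.100000); f=(0.734000, -0.285100) → (0.274240, 0.997364)
0.660000: (0.274240, 0.997364); f=(0.192164, -0.251382) → (0.343419, 0.906866)
1.020000: (0.343419, 0.906866); f=(-0.337534, -0.508306) → (0.221907, 0.723876)
(x_1(1.38), x_2(1.38)) ≈ (0.2219, 0.7239)

0.2219, 0.7239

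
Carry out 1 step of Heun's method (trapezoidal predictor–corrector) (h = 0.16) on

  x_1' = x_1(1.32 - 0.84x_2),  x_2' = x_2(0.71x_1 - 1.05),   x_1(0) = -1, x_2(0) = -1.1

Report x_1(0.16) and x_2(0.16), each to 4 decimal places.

Heun on (x_1,x_2): k1 = f(t_n, state_n); k2 = f(t_n + h, state_n + h·k1); state_{n+1} = state_n + (h/2)·(k1 + k2).
0.000000: (-1.000000, -1.100000)
  k1 = (-2.244000, 1.936000)
  predictor → (-1.359040, -0.790240)
  k2 = (-2.696066, 1.592269)
  → (-1.395205, -0.817738)
(x_1(0.16), x_2(0.16)) ≈ (-1.3952, -0.8177)

-1.3952, -0.8177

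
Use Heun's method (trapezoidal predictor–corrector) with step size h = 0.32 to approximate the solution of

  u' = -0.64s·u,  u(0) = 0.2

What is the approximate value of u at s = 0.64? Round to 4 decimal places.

0.1753

Heun: k1 = f(s_n, u_n); k2 = f(s_n + h, u_n + h·k1); u_{n+1} = u_n + (h/2)·(k1 + k2).
s=0.000000, u=0.200000:
  k1 = f(0.000000, 0.200000) = 0.000000
  k2 = f(0.320000, 0.200000) = -0.040960
  u ← 0.200000 + (0.32/2)·(0.000000 + (-0.040960)) = 0.193446
s=0.320000, u=0.193446:
  k1 = f(0.320000, 0.193446) = -0.039618
  k2 = f(0.640000, 0.180769) = -0.074043
  u ← 0.193446 + (0.32/2)·(-0.039618 + (-0.074043)) = 0.175261
u(0.64) ≈ 0.1753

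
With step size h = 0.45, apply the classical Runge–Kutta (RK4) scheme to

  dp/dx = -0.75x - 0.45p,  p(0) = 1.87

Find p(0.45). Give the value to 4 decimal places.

RK4: k1 = f(x_n, p_n); k2 = f(x_n + h/2, p_n + (h/2)·k1); k3 = f(x_n + h/2, p_n + (h/2)·k2); k4 = f(x_n + h, p_n + h·k3); p_{n+1} = p_n + (h/6)·(k1 + 2k2 + 2k3 + k4).
x=0.000000, p=1.870000:
  k1 = f(0.000000, 1.870000) = -0.841500
  k2 = f(0.225000, 1.680663) = -0.925048
  k3 = f(0.225000, 1.661864) = -0.916589
  k4 = f(0.450000, 1.457535) = -0.993391
  p ← 1.870000 + (0.45/6)·(k1 + 2k2 + 2k3 + k4) = 1.456138
p(0.45) ≈ 1.4561

1.4561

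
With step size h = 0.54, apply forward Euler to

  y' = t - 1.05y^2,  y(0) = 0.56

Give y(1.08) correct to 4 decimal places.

0.5910

Euler: y_{n+1} = y_n + h·f(t_n, y_n).
t=0.000000, y=0.560000: f=-0.329280 → y ← 0.560000 + 0.54·(-0.329280) = 0.382189
t=0.540000, y=0.382189: f=0.386628 → y ← 0.382189 + 0.54·0.386628 = 0.590968
y(1.08) ≈ 0.5910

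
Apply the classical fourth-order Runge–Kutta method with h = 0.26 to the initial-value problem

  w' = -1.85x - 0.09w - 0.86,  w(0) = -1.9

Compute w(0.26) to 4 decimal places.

RK4: k1 = f(x_n, w_n); k2 = f(x_n + h/2, w_n + (h/2)·k1); k3 = f(x_n + h/2, w_n + (h/2)·k2); k4 = f(x_n + h, w_n + h·k3); w_{n+1} = w_n + (h/6)·(k1 + 2k2 + 2k3 + k4).
x=0.000000, w=-1.900000:
  k1 = f(0.000000, -1.900000) = -0.689000
  k2 = f(0.130000, -1.989570) = -0.921439
  k3 = f(0.130000, -2.019787) = -0.918719
  k4 = f(0.260000, -2.138867) = -1.148502
  w ← -1.900000 + (0.26/6)·(k1 + 2k2 + 2k3 + k4) = -2.139105
w(0.26) ≈ -2.1391

-2.1391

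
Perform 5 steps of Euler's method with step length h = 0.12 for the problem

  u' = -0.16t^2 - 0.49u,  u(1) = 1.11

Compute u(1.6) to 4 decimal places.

Euler: u_{n+1} = u_n + h·f(t_n, u_n).
t=1.000000, u=1.110000: f=-0.703900 → u ← 1.110000 + 0.12·(-0.703900) = 1.025532
t=1.120000, u=1.025532: f=-0.703215 → u ← 1.025532 + 0.12·(-0.703215) = 0.941146
t=1.240000, u=0.941146: f=-0.707178 → u ← 0.941146 + 0.12·(-0.707178) = 0.856285
t=1.360000, u=0.856285: f=-0.715516 → u ← 0.856285 + 0.12·(-0.715516) = 0.770423
t=1.480000, u=0.770423: f=-0.727971 → u ← 0.770423 + 0.12·(-0.727971) = 0.683066
u(1.6) ≈ 0.6831

0.6831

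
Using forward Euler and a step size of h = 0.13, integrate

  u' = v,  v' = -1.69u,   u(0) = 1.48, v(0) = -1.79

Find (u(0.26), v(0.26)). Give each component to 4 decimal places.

0.9723, -2.3892

Euler on (u,v): u_{n+1} = u_n + h·u', v_{n+1} = v_n + h·v'.
0.000000: (1.480000, -1.790000); f=(-1.790000, -2.501200) → (1.247300, -2.115156)
0.130000: (1.247300, -2.115156); f=(-2.115156, -2.107937) → (0.972330, -2.389188)
(u(0.26), v(0.26)) ≈ (0.9723, -2.3892)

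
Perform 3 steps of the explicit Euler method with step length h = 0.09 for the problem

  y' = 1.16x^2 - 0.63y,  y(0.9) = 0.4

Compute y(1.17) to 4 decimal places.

Euler: y_{n+1} = y_n + h·f(x_n, y_n).
x=0.900000, y=0.400000: f=0.687600 → y ← 0.400000 + 0.09·0.687600 = 0.461884
x=0.990000, y=0.461884: f=0.845929 → y ← 0.461884 + 0.09·0.845929 = 0.538018
x=1.080000, y=0.538018: f=1.014073 → y ← 0.538018 + 0.09·1.014073 = 0.629284
y(1.17) ≈ 0.6293

0.6293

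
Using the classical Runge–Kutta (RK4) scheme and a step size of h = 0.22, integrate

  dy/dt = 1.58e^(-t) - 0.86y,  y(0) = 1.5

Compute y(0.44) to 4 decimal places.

RK4: k1 = f(t_n, y_n); k2 = f(t_n + h/2, y_n + (h/2)·k1); k3 = f(t_n + h/2, y_n + (h/2)·k2); k4 = f(t_n + h, y_n + h·k3); y_{n+1} = y_n + (h/6)·(k1 + 2k2 + 2k3 + k4).
t=0.000000, y=1.500000:
  k1 = f(0.000000, 1.500000) = 0.290000
  k2 = f(0.110000, 1.531900) = 0.097984
  k3 = f(0.110000, 1.510778) = 0.116149
  k4 = f(0.220000, 1.525553) = -0.043996
  y ← 1.500000 + (0.22/6)·(k1 + 2k2 + 2k3 + k4) = 1.524723
t=0.220000, y=1.524723:
  k1 = f(0.220000, 1.524723) = -0.043282
  k2 = f(0.330000, 1.519962) = -0.171268
  k3 = f(0.330000, 1.505884) = -0.159161
  k4 = f(0.440000, 1.489708) = -0.263571
  y ← 1.524723 + (0.22/6)·(k1 + 2k2 + 2k3 + k4) = 1.489240
y(0.44) ≈ 1.4892

1.4892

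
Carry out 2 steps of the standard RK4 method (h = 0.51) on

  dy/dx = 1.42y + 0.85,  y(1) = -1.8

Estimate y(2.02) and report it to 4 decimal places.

-5.7028

RK4: k1 = f(x_n, y_n); k2 = f(x_n + h/2, y_n + (h/2)·k1); k3 = f(x_n + h/2, y_n + (h/2)·k2); k4 = f(x_n + h, y_n + h·k3); y_{n+1} = y_n + (h/6)·(k1 + 2k2 + 2k3 + k4).
x=1.000000, y=-1.800000:
  k1 = f(1.000000, -1.800000) = -1.706000
  k2 = f(1.255000, -2.235030) = -2.323743
  k3 = f(1.255000, -2.392554) = -2.547427
  k4 = f(1.510000, -3.099188) = -3.550847
  y ← -1.800000 + (0.51/6)·(k1 + 2k2 + 2k3 + k4) = -3.074931
x=1.510000, y=-3.074931:
  k1 = f(1.510000, -3.074931) = -3.516402
  k2 = f(1.765000, -3.971613) = -4.789691
  k3 = f(1.765000, -4.296302) = -5.250749
  k4 = f(2.020000, -5.752813) = -7.318994
  y ← -3.074931 + (0.51/6)·(k1 + 2k2 + 2k3 + k4) = -5.702814
y(2.02) ≈ -5.7028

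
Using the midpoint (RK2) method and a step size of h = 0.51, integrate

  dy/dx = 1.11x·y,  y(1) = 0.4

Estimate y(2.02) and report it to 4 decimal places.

1.8551

Midpoint: k1 = f(x_n, y_n); k2 = f(x_n + h/2, y_n + (h/2)·k1); y_{n+1} = y_n + h·k2.
x=1.000000, y=0.400000:
  k1 = f(1.000000, 0.400000) = 0.444000
  k2 = f(1.255000, 0.513220) = 0.714941
  y ← 0.400000 + 0.51·0.714941 = 0.764620
x=1.510000, y=0.764620:
  k1 = f(1.510000, 0.764620) = 1.281580
  k2 = f(1.765000, 1.091423) = 2.138261
  y ← 0.764620 + 0.51·2.138261 = 1.855133
y(2.02) ≈ 1.8551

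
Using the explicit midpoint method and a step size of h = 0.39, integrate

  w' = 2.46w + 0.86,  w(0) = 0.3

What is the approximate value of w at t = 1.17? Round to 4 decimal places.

8.8525

Midpoint: k1 = f(t_n, w_n); k2 = f(t_n + h/2, w_n + (h/2)·k1); w_{n+1} = w_n + h·k2.
t=0.000000, w=0.300000:
  k1 = f(0.000000, 0.300000) = 1.598000
  k2 = f(0.195000, 0.611610) = 2.364561
  w ← 0.300000 + 0.39·2.364561 = 1.222179
t=0.390000, w=1.222179:
  k1 = f(0.390000, 1.222179) = 3.866559
  k2 = f(0.585000, 1.976158) = 5.721348
  w ← 1.222179 + 0.39·5.721348 = 3.453504
t=0.780000, w=3.453504:
  k1 = f(0.780000, 3.453504) = 9.355621
  k2 = f(0.975000, 5.277850) = 13.843512
  w ← 3.453504 + 0.39·13.843512 = 8.852474
w(1.17) ≈ 8.8525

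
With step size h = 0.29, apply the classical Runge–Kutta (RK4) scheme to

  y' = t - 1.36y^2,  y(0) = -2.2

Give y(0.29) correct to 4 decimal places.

-11.2712

RK4: k1 = f(t_n, y_n); k2 = f(t_n + h/2, y_n + (h/2)·k1); k3 = f(t_n + h/2, y_n + (h/2)·k2); k4 = f(t_n + h, y_n + h·k3); y_{n+1} = y_n + (h/6)·(k1 + 2k2 + 2k3 + k4).
t=0.000000, y=-2.200000:
  k1 = f(0.000000, -2.200000) = -6.582400
  k2 = f(0.145000, -3.154448) = -13.387737
  k3 = f(0.145000, -4.141222) = -23.178618
  k4 = f(0.290000, -8.921799) = -107.963960
  y ← -2.200000 + (0.29/6)·(k1 + 2k2 + 2k3 + k4) = -11.271155
y(0.29) ≈ -11.2712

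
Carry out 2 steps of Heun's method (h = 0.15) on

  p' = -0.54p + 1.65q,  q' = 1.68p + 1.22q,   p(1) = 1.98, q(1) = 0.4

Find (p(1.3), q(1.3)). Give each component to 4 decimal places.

2.1637, 1.7791

Heun on (p,q): k1 = f(t_n, state_n); k2 = f(t_n + h, state_n + h·k1); state_{n+1} = state_n + (h/2)·(k1 + k2).
1.000000: (1.980000, 0.400000)
  k1 = (-0.409200, 3.814400)
  predictor → (1.918620, 0.972160)
  k2 = (0.568009, 4.409317)
  → (1.991911, 1.016779)
1.150000: (1.991911, 1.016779)
  k1 = (0.602053, 4.586880)
  predictor → (2.082219, 1.704811)
  k2 = (1.688540, 5.577996)
  → (2.163705, 1.779145)
(p(1.3), q(1.3)) ≈ (2.1637, 1.7791)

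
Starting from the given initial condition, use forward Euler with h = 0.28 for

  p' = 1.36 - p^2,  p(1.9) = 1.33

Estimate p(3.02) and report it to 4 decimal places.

1.1681

Euler: p_{n+1} = p_n + h·f(x_n, p_n).
x=1.900000, p=1.330000: f=-0.408900 → p ← 1.330000 + 0.28·(-0.408900) = 1.215508
x=2.180000, p=1.215508: f=-0.117460 → p ← 1.215508 + 0.28·(-0.117460) = 1.182619
x=2.460000, p=1.182619: f=-0.038588 → p ← 1.182619 + 0.28·(-0.038588) = 1.171815
x=2.740000, p=1.171815: f=-0.013149 → p ← 1.171815 + 0.28·(-0.013149) = 1.168133
p(3.02) ≈ 1.1681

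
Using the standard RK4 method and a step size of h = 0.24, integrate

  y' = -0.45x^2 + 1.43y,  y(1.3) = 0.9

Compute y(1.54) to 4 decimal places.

1.0106

RK4: k1 = f(x_n, y_n); k2 = f(x_n + h/2, y_n + (h/2)·k1); k3 = f(x_n + h/2, y_n + (h/2)·k2); k4 = f(x_n + h, y_n + h·k3); y_{n+1} = y_n + (h/6)·(k1 + 2k2 + 2k3 + k4).
x=1.300000, y=0.900000:
  k1 = f(1.300000, 0.900000) = 0.526500
  k2 = f(1.420000, 0.963180) = 0.469967
  k3 = f(1.420000, 0.956396) = 0.460266
  k4 = f(1.540000, 1.010464) = 0.377743
  y ← 0.900000 + (0.24/6)·(k1 + 2k2 + 2k3 + k4) = 1.010588
y(1.54) ≈ 1.0106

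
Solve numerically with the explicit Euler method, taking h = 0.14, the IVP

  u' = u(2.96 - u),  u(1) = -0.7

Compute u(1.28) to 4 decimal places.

Euler: u_{n+1} = u_n + h·f(x_n, u_n).
x=1.000000, u=-0.700000: f=-2.562000 → u ← -0.700000 + 0.14·(-2.562000) = -1.058680
x=1.140000, u=-1.058680: f=-4.254496 → u ← -1.058680 + 0.14·(-4.254496) = -1.654309
u(1.28) ≈ -1.6543

-1.6543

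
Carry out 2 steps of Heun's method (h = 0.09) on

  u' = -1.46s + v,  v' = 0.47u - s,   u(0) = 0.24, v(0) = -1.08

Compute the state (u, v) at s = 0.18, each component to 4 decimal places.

Heun on (u,v): k1 = f(s_n, state_n); k2 = f(s_n + h, state_n + h·k1); state_{n+1} = state_n + (h/2)·(k1 + k2).
0.000000: (0.240000, -1.080000)
  k1 = (-1.080000, 0.112800)
  predictor → (0.142800, -1.069848)
  k2 = (-1.201248, -0.022884)
  → (0.137344, -1.075954)
0.090000: (0.137344, -1.075954)
  k1 = (-1.207354, -0.025448)
  predictor → (0.028682, -1.078244)
  k2 = (-1.341044, -0.166519)
  → (0.022666, -1.084592)
(u(0.18), v(0.18)) ≈ (0.0227, -1.0846)

0.0227, -1.0846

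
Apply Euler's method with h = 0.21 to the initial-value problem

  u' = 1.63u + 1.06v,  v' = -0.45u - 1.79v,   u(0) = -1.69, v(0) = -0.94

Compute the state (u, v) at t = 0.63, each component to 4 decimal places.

-4.5991, 0.3031

Euler on (u,v): u_{n+1} = u_n + h·u', v_{n+1} = v_n + h·v'.
0.000000: (-1.690000, -0.940000); f=(-3.751100, 2.443100) → (-2.477731, -0.426949)
0.210000: (-2.477731, -0.426949); f=(-4.491267, 1.879218) → (-3.420897, -0.032313)
0.420000: (-3.420897, -0.032313); f=(-5.610314, 1.597245) → (-4.599063, 0.303108)
(u(0.63), v(0.63)) ≈ (-4.5991, 0.3031)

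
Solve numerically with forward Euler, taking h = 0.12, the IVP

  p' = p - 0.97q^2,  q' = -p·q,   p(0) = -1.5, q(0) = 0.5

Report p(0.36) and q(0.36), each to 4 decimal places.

-2.2481, 0.8778

Euler on (p,q): p_{n+1} = p_n + h·p', q_{n+1} = q_n + h·q'.
0.000000: (-1.500000, 0.500000); f=(-1.742500, 0.750000) → (-1.709100, 0.590000)
0.120000: (-1.709100, 0.590000); f=(-2.046757, 1.008369) → (-1.954711, 0.711004)
0.240000: (-1.954711, 0.711004); f=(-2.445072, 1.389808) → (-2.248119, 0.877781)
(p(0.36), q(0.36)) ≈ (-2.2481, 0.8778)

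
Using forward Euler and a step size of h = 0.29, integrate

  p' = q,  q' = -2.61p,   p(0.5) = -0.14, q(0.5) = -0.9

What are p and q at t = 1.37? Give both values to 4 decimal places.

-0.7735, -0.0127

Euler on (p,q): p_{n+1} = p_n + h·p', q_{n+1} = q_n + h·q'.
0.500000: (-0.140000, -0.900000); f=(-0.900000, 0.365400) → (-0.401000, -0.794034)
0.790000: (-0.401000, -0.794034); f=(-0.794034, 1.046610) → (-0.631270, -0.490517)
1.080000: (-0.631270, -0.490517); f=(-0.490517, 1.647614) → (-0.773520, -0.012709)
(p(1.37), q(1.37)) ≈ (-0.7735, -0.0127)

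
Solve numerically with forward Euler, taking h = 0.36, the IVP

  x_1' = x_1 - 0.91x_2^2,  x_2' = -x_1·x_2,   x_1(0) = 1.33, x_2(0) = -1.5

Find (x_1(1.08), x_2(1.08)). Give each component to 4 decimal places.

1.6344, -0.2628

Euler on (x_1,x_2): x_1_{n+1} = x_1_n + h·x_1', x_2_{n+1} = x_2_n + h·x_2'.
0.000000: (1.330000, -1.500000); f=(-0.717500, 1.995000) → (1.071700, -0.781800)
0.360000: (1.071700, -0.781800); f=(0.515498, 0.837855) → (1.257279, -0.480172)
0.720000: (1.257279, -0.480172); f=(1.047465, 0.603710) → (1.634367, -0.262836)
(x_1(1.08), x_2(1.08)) ≈ (1.6344, -0.2628)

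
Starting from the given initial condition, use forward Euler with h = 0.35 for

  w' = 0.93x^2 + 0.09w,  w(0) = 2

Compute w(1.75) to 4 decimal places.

Euler: w_{n+1} = w_n + h·f(x_n, w_n).
x=0.000000, w=2.000000: f=0.180000 → w ← 2.000000 + 0.35·0.180000 = 2.063000
x=0.350000, w=2.063000: f=0.299595 → w ← 2.063000 + 0.35·0.299595 = 2.167858
x=0.700000, w=2.167858: f=0.650807 → w ← 2.167858 + 0.35·0.650807 = 2.395641
x=1.050000, w=2.395641: f=1.240933 → w ← 2.395641 + 0.35·1.240933 = 2.829967
x=1.400000, w=2.829967: f=2.077497 → w ← 2.829967 + 0.35·2.077497 = 3.557091
w(1.75) ≈ 3.5571

3.5571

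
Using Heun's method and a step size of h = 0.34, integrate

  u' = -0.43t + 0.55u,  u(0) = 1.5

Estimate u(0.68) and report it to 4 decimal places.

2.0670

Heun: k1 = f(t_n, u_n); k2 = f(t_n + h, u_n + h·k1); u_{n+1} = u_n + (h/2)·(k1 + k2).
t=0.000000, u=1.500000:
  k1 = f(0.000000, 1.500000) = 0.825000
  k2 = f(0.340000, 1.780500) = 0.833075
  u ← 1.500000 + (0.34/2)·(0.825000 + 0.833075) = 1.781873
t=0.340000, u=1.781873:
  k1 = f(0.340000, 1.781873) = 0.833830
  k2 = f(0.680000, 2.065375) = 0.843556
  u ← 1.781873 + (0.34/2)·(0.833830 + 0.843556) = 2.067028
u(0.68) ≈ 2.0670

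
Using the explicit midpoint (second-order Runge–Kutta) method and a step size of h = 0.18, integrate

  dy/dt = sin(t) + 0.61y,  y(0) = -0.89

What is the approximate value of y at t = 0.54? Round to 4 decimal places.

Midpoint: k1 = f(t_n, y_n); k2 = f(t_n + h/2, y_n + (h/2)·k1); y_{n+1} = y_n + h·k2.
t=0.000000, y=-0.890000:
  k1 = f(0.000000, -0.890000) = -0.542900
  k2 = f(0.090000, -0.938861) = -0.482827
  y ← -0.890000 + 0.18·(-0.482827) = -0.976909
t=0.180000, y=-0.976909:
  k1 = f(0.180000, -0.976909) = -0.416885
  k2 = f(0.270000, -1.014428) = -0.352070
  y ← -0.976909 + 0.18·(-0.352070) = -1.040281
t=0.360000, y=-1.040281:
  k1 = f(0.360000, -1.040281) = -0.282297
  k2 = f(0.450000, -1.065688) = -0.215104
  y ← -1.040281 + 0.18·(-0.215104) = -1.079000
y(0.54) ≈ -1.0790

-1.0790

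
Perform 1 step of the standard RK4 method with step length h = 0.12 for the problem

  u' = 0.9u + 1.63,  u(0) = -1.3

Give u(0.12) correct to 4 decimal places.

-1.2417

RK4: k1 = f(x_n, u_n); k2 = f(x_n + h/2, u_n + (h/2)·k1); k3 = f(x_n + h/2, u_n + (h/2)·k2); k4 = f(x_n + h, u_n + h·k3); u_{n+1} = u_n + (h/6)·(k1 + 2k2 + 2k3 + k4).
x=0.000000, u=-1.300000:
  k1 = f(0.000000, -1.300000) = 0.460000
  k2 = f(0.060000, -1.272400) = 0.484840
  k3 = f(0.060000, -1.270910) = 0.486181
  k4 = f(0.120000, -1.241658) = 0.512508
  u ← -1.300000 + (0.12/6)·(k1 + 2k2 + 2k3 + k4) = -1.241709
u(0.12) ≈ -1.2417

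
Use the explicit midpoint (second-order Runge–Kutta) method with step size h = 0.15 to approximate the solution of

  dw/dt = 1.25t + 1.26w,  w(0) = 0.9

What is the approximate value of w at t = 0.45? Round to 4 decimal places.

Midpoint: k1 = f(t_n, w_n); k2 = f(t_n + h/2, w_n + (h/2)·k1); w_{n+1} = w_n + h·k2.
t=0.000000, w=0.900000:
  k1 = f(0.000000, 0.900000) = 1.134000
  k2 = f(0.075000, 0.985050) = 1.334913
  w ← 0.900000 + 0.15·1.334913 = 1.100237
t=0.150000, w=1.100237:
  k1 = f(0.150000, 1.100237) = 1.573799
  k2 = f(0.225000, 1.218272) = 1.816273
  w ← 1.100237 + 0.15·1.816273 = 1.372678
t=0.300000, w=1.372678:
  k1 = f(0.300000, 1.372678) = 2.104574
  k2 = f(0.375000, 1.530521) = 2.397206
  w ← 1.372678 + 0.15·2.397206 = 1.732259
w(0.45) ≈ 1.7323

1.7323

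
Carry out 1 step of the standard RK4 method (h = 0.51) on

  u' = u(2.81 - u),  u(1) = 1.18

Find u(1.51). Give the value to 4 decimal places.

2.1115

RK4: k1 = f(t_n, u_n); k2 = f(t_n + h/2, u_n + (h/2)·k1); k3 = f(t_n + h/2, u_n + (h/2)·k2); k4 = f(t_n + h, u_n + h·k3); u_{n+1} = u_n + (h/6)·(k1 + 2k2 + 2k3 + k4).
t=1.000000, u=1.180000:
  k1 = f(1.000000, 1.180000) = 1.923400
  k2 = f(1.255000, 1.670467) = 1.903552
  k3 = f(1.255000, 1.665406) = 1.906214
  k4 = f(1.510000, 2.152169) = 1.415763
  u ← 1.180000 + (0.51/6)·(k1 + 2k2 + 2k3 + k4) = 2.111489
u(1.51) ≈ 2.1115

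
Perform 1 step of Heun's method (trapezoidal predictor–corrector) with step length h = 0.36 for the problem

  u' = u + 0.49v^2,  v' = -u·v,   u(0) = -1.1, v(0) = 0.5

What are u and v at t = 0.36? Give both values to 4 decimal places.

-1.4943, 0.7814

Heun on (u,v): k1 = f(t_n, state_n); k2 = f(t_n + h, state_n + h·k1); state_{n+1} = state_n + (h/2)·(k1 + k2).
0.000000: (-1.100000, 0.500000)
  k1 = (-0.977500, 0.550000)
  predictor → (-1.451900, 0.698000)
  k2 = (-1.213170, 1.013426)
  → (-1.494321, 0.781417)
(u(0.36), v(0.36)) ≈ (-1.4943, 0.7814)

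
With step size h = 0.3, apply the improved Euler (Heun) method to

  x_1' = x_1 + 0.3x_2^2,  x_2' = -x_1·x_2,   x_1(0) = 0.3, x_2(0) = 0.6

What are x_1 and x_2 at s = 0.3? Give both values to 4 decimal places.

Heun on (x_1,x_2): k1 = f(s_n, state_n); k2 = f(s_n + h, state_n + h·k1); state_{n+1} = state_n + (h/2)·(k1 + k2).
0.000000: (0.300000, 0.600000)
  k1 = (0.408000, -0.180000)
  predictor → (0.422400, 0.546000)
  k2 = (0.511835, -0.230630)
  → (0.437975, 0.538405)
(x_1(0.3), x_2(0.3)) ≈ (0.4380, 0.5384)

0.4380, 0.5384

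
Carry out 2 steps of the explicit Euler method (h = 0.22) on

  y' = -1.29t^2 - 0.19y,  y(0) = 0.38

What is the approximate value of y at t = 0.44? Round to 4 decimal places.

0.3352

Euler: y_{n+1} = y_n + h·f(t_n, y_n).
t=0.000000, y=0.380000: f=-0.072200 → y ← 0.380000 + 0.22·(-0.072200) = 0.364116
t=0.220000, y=0.364116: f=-0.131618 → y ← 0.364116 + 0.22·(-0.131618) = 0.335160
y(0.44) ≈ 0.3352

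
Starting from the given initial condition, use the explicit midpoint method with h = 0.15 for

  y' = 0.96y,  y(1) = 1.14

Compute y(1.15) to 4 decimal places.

Midpoint: k1 = f(s_n, y_n); k2 = f(s_n + h/2, y_n + (h/2)·k1); y_{n+1} = y_n + h·k2.
s=1.000000, y=1.140000:
  k1 = f(1.000000, 1.140000) = 1.094400
  k2 = f(1.075000, 1.222080) = 1.173197
  y ← 1.140000 + 0.15·1.173197 = 1.315980
y(1.15) ≈ 1.3160

1.3160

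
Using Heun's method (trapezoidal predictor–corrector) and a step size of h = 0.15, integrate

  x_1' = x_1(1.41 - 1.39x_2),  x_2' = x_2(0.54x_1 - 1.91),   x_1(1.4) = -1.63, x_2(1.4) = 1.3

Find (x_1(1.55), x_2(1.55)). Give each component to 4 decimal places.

Heun on (x_1,x_2): k1 = f(s_n, state_n); k2 = f(s_n + h, state_n + h·k1); state_{n+1} = state_n + (h/2)·(k1 + k2).
1.400000: (-1.630000, 1.300000)
  k1 = (0.647110, -3.627260)
  predictor → (-1.532933, 0.755911)
  k2 = (-0.550758, -2.069521)
  → (-1.622774, 0.872741)
(x_1(1.55), x_2(1.55)) ≈ (-1.6228, 0.8727)

-1.6228, 0.8727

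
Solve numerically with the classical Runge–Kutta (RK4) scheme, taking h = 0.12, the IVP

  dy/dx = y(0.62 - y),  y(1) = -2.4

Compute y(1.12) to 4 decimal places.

RK4: k1 = f(x_n, y_n); k2 = f(x_n + h/2, y_n + (h/2)·k1); k3 = f(x_n + h/2, y_n + (h/2)·k2); k4 = f(x_n + h, y_n + h·k3); y_{n+1} = y_n + (h/6)·(k1 + 2k2 + 2k3 + k4).
x=1.000000, y=-2.400000:
  k1 = f(1.000000, -2.400000) = -7.248000
  k2 = f(1.060000, -2.834880) = -9.794170
  k3 = f(1.060000, -2.987650) = -10.778397
  k4 = f(1.120000, -3.693408) = -15.931173
  y ← -2.400000 + (0.12/6)·(k1 + 2k2 + 2k3 + k4) = -3.686486
y(1.12) ≈ -3.6865

-3.6865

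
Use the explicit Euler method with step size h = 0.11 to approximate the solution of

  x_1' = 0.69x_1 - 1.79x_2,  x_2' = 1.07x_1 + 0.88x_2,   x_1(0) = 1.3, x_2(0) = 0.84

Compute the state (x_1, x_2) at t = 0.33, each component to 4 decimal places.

0.9394, 1.5829

Euler on (x_1,x_2): x_1_{n+1} = x_1_n + h·x_1', x_2_{n+1} = x_2_n + h·x_2'.
0.000000: (1.300000, 0.840000); f=(-0.606600, 2.130200) → (1.233274, 1.074322)
0.110000: (1.233274, 1.074322); f=(-1.072077, 2.265007) → (1.115345, 1.323473)
0.220000: (1.115345, 1.323473); f=(-1.599428, 2.358076) → (0.939408, 1.582861)
(x_1(0.33), x_2(0.33)) ≈ (0.9394, 1.5829)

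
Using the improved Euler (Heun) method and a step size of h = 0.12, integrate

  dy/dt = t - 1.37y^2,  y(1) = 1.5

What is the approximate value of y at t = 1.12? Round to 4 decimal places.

1.3138

Heun: k1 = f(t_n, y_n); k2 = f(t_n + h, y_n + h·k1); y_{n+1} = y_n + (h/2)·(k1 + k2).
t=1.000000, y=1.500000:
  k1 = f(1.000000, 1.500000) = -2.082500
  k2 = f(1.120000, 1.250100) = -1.020968
  y ← 1.500000 + (0.12/2)·(-2.082500 + (-1.020968)) = 1.313792
y(1.12) ≈ 1.3138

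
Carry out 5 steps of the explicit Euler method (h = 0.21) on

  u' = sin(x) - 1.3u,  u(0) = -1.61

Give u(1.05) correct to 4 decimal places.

Euler: u_{n+1} = u_n + h·f(x_n, u_n).
x=0.000000, u=-1.610000: f=2.093000 → u ← -1.610000 + 0.21·2.093000 = -1.170470
x=0.210000, u=-1.170470: f=1.730071 → u ← -1.170470 + 0.21·1.730071 = -0.807155
x=0.420000, u=-0.807155: f=1.457062 → u ← -0.807155 + 0.21·1.457062 = -0.501172
x=0.630000, u=-0.501172: f=1.240668 → u ← -0.501172 + 0.21·1.240668 = -0.240632
x=0.840000, u=-0.240632: f=1.057464 → u ← -0.240632 + 0.21·1.057464 = -0.018564
u(1.05) ≈ -0.0186

-0.0186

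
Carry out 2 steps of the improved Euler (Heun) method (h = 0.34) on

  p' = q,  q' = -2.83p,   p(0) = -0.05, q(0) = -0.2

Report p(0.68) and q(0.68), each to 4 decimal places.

Heun on (p,q): k1 = f(s_n, state_n); k2 = f(s_n + h, state_n + h·k1); state_{n+1} = state_n + (h/2)·(k1 + k2).
0.000000: (-0.050000, -0.200000)
  k1 = (-0.200000, 0.141500)
  predictor → (-0.118000, -0.151890)
  k2 = (-0.151890, 0.333940)
  → (-0.109821, -0.119175)
0.340000: (-0.109821, -0.119175)
  k1 = (-0.119175, 0.310794)
  predictor → (-0.150341, -0.013505)
  k2 = (-0.013505, 0.425465)
  → (-0.132377, 0.005989)
(p(0.68), q(0.68)) ≈ (-0.1324, 0.0060)

-0.1324, 0.0060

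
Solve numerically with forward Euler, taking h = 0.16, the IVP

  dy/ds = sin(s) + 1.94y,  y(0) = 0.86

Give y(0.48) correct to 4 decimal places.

2.0189

Euler: y_{n+1} = y_n + h·f(s_n, y_n).
s=0.000000, y=0.860000: f=1.668400 → y ← 0.860000 + 0.16·1.668400 = 1.126944
s=0.160000, y=1.126944: f=2.345590 → y ← 1.126944 + 0.16·2.345590 = 1.502238
s=0.320000, y=1.502238: f=3.228909 → y ← 1.502238 + 0.16·3.228909 = 2.018864
y(0.48) ≈ 2.0189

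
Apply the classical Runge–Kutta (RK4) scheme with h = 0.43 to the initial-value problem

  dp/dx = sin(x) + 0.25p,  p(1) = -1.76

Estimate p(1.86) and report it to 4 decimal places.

-1.2633

RK4: k1 = f(x_n, p_n); k2 = f(x_n + h/2, p_n + (h/2)·k1); k3 = f(x_n + h/2, p_n + (h/2)·k2); k4 = f(x_n + h, p_n + h·k3); p_{n+1} = p_n + (h/6)·(k1 + 2k2 + 2k3 + k4).
x=1.000000, p=-1.760000:
  k1 = f(1.000000, -1.760000) = 0.401471
  k2 = f(1.215000, -1.673684) = 0.518948
  k3 = f(1.215000, -1.648426) = 0.525263
  k4 = f(1.430000, -1.534137) = 0.606570
  p ← -1.760000 + (0.43/6)·(k1 + 2k2 + 2k3 + k4) = -1.538087
x=1.430000, p=-1.538087:
  k1 = f(1.430000, -1.538087) = 0.605583
  k2 = f(1.645000, -1.407886) = 0.645277
  k3 = f(1.645000, -1.399352) = 0.647410
  k4 = f(1.860000, -1.259700) = 0.643546
  p ← -1.538087 + (0.43/6)·(k1 + 2k2 + 2k3 + k4) = -1.263281
p(1.86) ≈ -1.2633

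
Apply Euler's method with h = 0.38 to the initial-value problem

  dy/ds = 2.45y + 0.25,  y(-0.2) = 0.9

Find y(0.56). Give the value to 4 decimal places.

Euler: y_{n+1} = y_n + h·f(s_n, y_n).
s=-0.200000, y=0.900000: f=2.455000 → y ← 0.900000 + 0.38·2.455000 = 1.832900
s=0.180000, y=1.832900: f=4.740605 → y ← 1.832900 + 0.38·4.740605 = 3.634330
y(0.56) ≈ 3.6343

3.6343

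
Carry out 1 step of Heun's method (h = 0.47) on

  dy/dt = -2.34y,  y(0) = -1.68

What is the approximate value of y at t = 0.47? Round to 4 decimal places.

-0.8484

Heun: k1 = f(t_n, y_n); k2 = f(t_n + h, y_n + h·k1); y_{n+1} = y_n + (h/2)·(k1 + k2).
t=0.000000, y=-1.680000:
  k1 = f(0.000000, -1.680000) = 3.931200
  k2 = f(0.470000, 0.167664) = -0.392334
  y ← -1.680000 + (0.47/2)·(3.931200 + (-0.392334)) = -0.848366
y(0.47) ≈ -0.8484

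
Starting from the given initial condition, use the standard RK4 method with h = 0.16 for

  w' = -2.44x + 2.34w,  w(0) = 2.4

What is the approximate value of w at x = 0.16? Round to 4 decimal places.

3.4542

RK4: k1 = f(x_n, w_n); k2 = f(x_n + h/2, w_n + (h/2)·k1); k3 = f(x_n + h/2, w_n + (h/2)·k2); k4 = f(x_n + h, w_n + h·k3); w_{n+1} = w_n + (h/6)·(k1 + 2k2 + 2k3 + k4).
x=0.000000, w=2.400000:
  k1 = f(0.000000, 2.400000) = 5.616000
  k2 = f(0.080000, 2.849280) = 6.472115
  k3 = f(0.080000, 2.917769) = 6.632380
  k4 = f(0.160000, 3.461181) = 7.708763
  w ← 2.400000 + (0.16/6)·(k1 + 2k2 + 2k3 + k4) = 3.454233
w(0.16) ≈ 3.4542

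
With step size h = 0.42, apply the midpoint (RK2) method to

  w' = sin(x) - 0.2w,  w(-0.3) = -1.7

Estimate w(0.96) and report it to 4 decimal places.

-0.9488

Midpoint: k1 = f(x_n, w_n); k2 = f(x_n + h/2, w_n + (h/2)·k1); w_{n+1} = w_n + h·k2.
x=-0.300000, w=-1.700000:
  k1 = f(-0.300000, -1.700000) = 0.044480
  k2 = f(-0.090000, -1.690659) = 0.248253
  w ← -1.700000 + 0.42·0.248253 = -1.595734
x=0.120000, w=-1.595734:
  k1 = f(0.120000, -1.595734) = 0.438859
  k2 = f(0.330000, -1.503573) = 0.624758
  w ← -1.595734 + 0.42·0.624758 = -1.333335
x=0.540000, w=-1.333335:
  k1 = f(0.540000, -1.333335) = 0.780803
  k2 = f(0.750000, -1.169367) = 0.915512
  w ← -1.333335 + 0.42·0.915512 = -0.948820
w(0.96) ≈ -0.9488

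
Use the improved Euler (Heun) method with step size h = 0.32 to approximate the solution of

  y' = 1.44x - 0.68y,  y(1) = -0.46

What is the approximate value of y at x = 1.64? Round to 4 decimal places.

0.7074

Heun: k1 = f(x_n, y_n); k2 = f(x_n + h, y_n + h·k1); y_{n+1} = y_n + (h/2)·(k1 + k2).
x=1.000000, y=-0.460000:
  k1 = f(1.000000, -0.460000) = 1.752800
  k2 = f(1.320000, 0.100896) = 1.832191
  y ← -0.460000 + (0.32/2)·(1.752800 + 1.832191) = 0.113599
x=1.320000, y=0.113599:
  k1 = f(1.320000, 0.113599) = 1.823553
  k2 = f(1.640000, 0.697135) = 1.887548
  y ← 0.113599 + (0.32/2)·(1.823553 + 1.887548) = 0.707375
y(1.64) ≈ 0.7074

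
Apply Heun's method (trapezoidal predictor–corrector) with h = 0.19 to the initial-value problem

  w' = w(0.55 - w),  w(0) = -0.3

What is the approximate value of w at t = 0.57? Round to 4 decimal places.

-0.5113

Heun: k1 = f(t_n, w_n); k2 = f(t_n + h, w_n + h·k1); w_{n+1} = w_n + (h/2)·(k1 + k2).
t=0.000000, w=-0.300000:
  k1 = f(0.000000, -0.300000) = -0.255000
  k2 = f(0.190000, -0.348450) = -0.313065
  w ← -0.300000 + (0.19/2)·(-0.255000 + (-0.313065)) = -0.353966
t=0.190000, w=-0.353966:
  k1 = f(0.190000, -0.353966) = -0.319973
  k2 = f(0.380000, -0.414761) = -0.400145
  w ← -0.353966 + (0.19/2)·(-0.319973 + (-0.400145)) = -0.422377
t=0.380000, w=-0.422377:
  k1 = f(0.380000, -0.422377) = -0.410710
  k2 = f(0.570000, -0.500412) = -0.525639
  w ← -0.422377 + (0.19/2)·(-0.410710 + (-0.525639)) = -0.511331
w(0.57) ≈ -0.5113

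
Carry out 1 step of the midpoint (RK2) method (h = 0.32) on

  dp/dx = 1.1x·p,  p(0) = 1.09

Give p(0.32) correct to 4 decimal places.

1.1514

Midpoint: k1 = f(x_n, p_n); k2 = f(x_n + h/2, p_n + (h/2)·k1); p_{n+1} = p_n + h·k2.
x=0.000000, p=1.090000:
  k1 = f(0.000000, 1.090000) = 0.000000
  k2 = f(0.160000, 1.090000) = 0.191840
  p ← 1.090000 + 0.32·0.191840 = 1.151389
p(0.32) ≈ 1.1514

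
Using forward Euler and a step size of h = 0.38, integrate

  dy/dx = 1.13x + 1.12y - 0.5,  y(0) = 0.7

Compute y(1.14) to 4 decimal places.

Euler: y_{n+1} = y_n + h·f(x_n, y_n).
x=0.000000, y=0.700000: f=0.284000 → y ← 0.700000 + 0.38·0.284000 = 0.807920
x=0.380000, y=0.807920: f=0.834270 → y ← 0.807920 + 0.38·0.834270 = 1.124943
x=0.760000, y=1.124943: f=1.618736 → y ← 1.124943 + 0.38·1.618736 = 1.740062
y(1.14) ≈ 1.7401

1.7401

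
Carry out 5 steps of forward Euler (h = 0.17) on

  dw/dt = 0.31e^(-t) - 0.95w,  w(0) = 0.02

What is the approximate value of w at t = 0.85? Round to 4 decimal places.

Euler: w_{n+1} = w_n + h·f(t_n, w_n).
t=0.000000, w=0.020000: f=0.291000 → w ← 0.020000 + 0.17·0.291000 = 0.069470
t=0.170000, w=0.069470: f=0.195540 → w ← 0.069470 + 0.17·0.195540 = 0.102712
t=0.340000, w=0.102712: f=0.123073 → w ← 0.102712 + 0.17·0.123073 = 0.123634
t=0.510000, w=0.123634: f=0.068701 → w ← 0.123634 + 0.17·0.068701 = 0.135313
t=0.680000, w=0.135313: f=0.028504 → w ← 0.135313 + 0.17·0.028504 = 0.140159
w(0.85) ≈ 0.1402

0.1402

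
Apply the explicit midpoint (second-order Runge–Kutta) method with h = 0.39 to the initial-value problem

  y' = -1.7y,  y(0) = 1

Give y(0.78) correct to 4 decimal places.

Midpoint: k1 = f(x_n, y_n); k2 = f(x_n + h/2, y_n + (h/2)·k1); y_{n+1} = y_n + h·k2.
x=0.000000, y=1.000000:
  k1 = f(0.000000, 1.000000) = -1.700000
  k2 = f(0.195000, 0.668500) = -1.136450
  y ← 1.000000 + 0.39·(-1.136450) = 0.556785
x=0.390000, y=0.556785:
  k1 = f(0.390000, 0.556785) = -0.946534
  k2 = f(0.585000, 0.372210) = -0.632758
  y ← 0.556785 + 0.39·(-0.632758) = 0.310009
y(0.78) ≈ 0.3100

0.3100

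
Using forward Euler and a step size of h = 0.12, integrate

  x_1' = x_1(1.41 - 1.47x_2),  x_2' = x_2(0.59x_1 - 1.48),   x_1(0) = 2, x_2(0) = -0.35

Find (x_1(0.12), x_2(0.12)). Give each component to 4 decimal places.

2.4619, -0.3374

Euler on (x_1,x_2): x_1_{n+1} = x_1_n + h·x_1', x_2_{n+1} = x_2_n + h·x_2'.
0.000000: (2.000000, -0.350000); f=(3.849000, 0.105000) → (2.461880, -0.337400)
(x_1(0.12), x_2(0.12)) ≈ (2.4619, -0.3374)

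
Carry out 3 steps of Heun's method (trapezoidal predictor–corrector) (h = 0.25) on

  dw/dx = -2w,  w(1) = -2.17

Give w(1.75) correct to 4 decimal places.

-0.5298

Heun: k1 = f(x_n, w_n); k2 = f(x_n + h, w_n + h·k1); w_{n+1} = w_n + (h/2)·(k1 + k2).
x=1.000000, w=-2.170000:
  k1 = f(1.000000, -2.170000) = 4.340000
  k2 = f(1.250000, -1.085000) = 2.170000
  w ← -2.170000 + (0.25/2)·(4.340000 + 2.170000) = -1.356250
x=1.250000, w=-1.356250:
  k1 = f(1.250000, -1.356250) = 2.712500
  k2 = f(1.500000, -0.678125) = 1.356250
  w ← -1.356250 + (0.25/2)·(2.712500 + 1.356250) = -0.847656
x=1.500000, w=-0.847656:
  k1 = f(1.500000, -0.847656) = 1.695312
  k2 = f(1.750000, -0.423828) = 0.847656
  w ← -0.847656 + (0.25/2)·(1.695312 + 0.847656) = -0.529785
w(1.75) ≈ -0.5298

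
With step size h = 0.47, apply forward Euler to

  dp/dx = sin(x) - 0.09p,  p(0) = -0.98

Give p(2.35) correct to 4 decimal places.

0.6376

Euler: p_{n+1} = p_n + h·f(x_n, p_n).
x=0.000000, p=-0.980000: f=0.088200 → p ← -0.980000 + 0.47·0.088200 = -0.938546
x=0.470000, p=-0.938546: f=0.537355 → p ← -0.938546 + 0.47·0.537355 = -0.685989
x=0.940000, p=-0.685989: f=0.869297 → p ← -0.685989 + 0.47·0.869297 = -0.277419
x=1.410000, p=-0.277419: f=1.012068 → p ← -0.277419 + 0.47·1.012068 = 0.198253
x=1.880000, p=0.198253: f=0.934733 → p ← 0.198253 + 0.47·0.934733 = 0.637577
p(2.35) ≈ 0.6376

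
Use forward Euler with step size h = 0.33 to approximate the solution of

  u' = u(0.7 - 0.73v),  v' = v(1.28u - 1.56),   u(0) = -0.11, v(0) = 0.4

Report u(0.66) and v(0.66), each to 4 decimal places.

Euler on (u,v): u_{n+1} = u_n + h·u', v_{n+1} = v_n + h·v'.
0.000000: (-0.110000, 0.400000); f=(-0.044880, -0.680320) → (-0.124810, 0.175494)
0.330000: (-0.124810, 0.175494); f=(-0.071378, -0.301808) → (-0.148365, 0.075898)
(u(0.66), v(0.66)) ≈ (-0.1484, 0.0759)

-0.1484, 0.0759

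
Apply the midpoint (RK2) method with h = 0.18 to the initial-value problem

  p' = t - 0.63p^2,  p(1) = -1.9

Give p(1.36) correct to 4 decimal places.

Midpoint: k1 = f(t_n, p_n); k2 = f(t_n + h/2, p_n + (h/2)·k1); p_{n+1} = p_n + h·k2.
t=1.000000, p=-1.900000:
  k1 = f(1.000000, -1.900000) = -1.274300
  k2 = f(1.090000, -2.014687) = -1.467147
  p ← -1.900000 + 0.18·(-1.467147) = -2.164086
t=1.180000, p=-2.164086:
  k1 = f(1.180000, -2.164086) = -1.770460
  k2 = f(1.270000, -2.323428) = -2.130940
  p ← -2.164086 + 0.18·(-2.130940) = -2.547656
p(1.36) ≈ -2.5477

-2.5477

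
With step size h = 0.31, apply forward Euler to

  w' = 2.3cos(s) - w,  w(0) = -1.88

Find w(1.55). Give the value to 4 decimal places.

0.8926

Euler: w_{n+1} = w_n + h·f(s_n, w_n).
s=0.000000, w=-1.880000: f=4.180000 → w ← -1.880000 + 0.31·4.180000 = -0.584200
s=0.310000, w=-0.584200: f=2.774567 → w ← -0.584200 + 0.31·2.774567 = 0.275916
s=0.620000, w=0.275916: f=1.596005 → w ← 0.275916 + 0.31·1.596005 = 0.770677
s=0.930000, w=0.770677: f=0.604341 → w ← 0.770677 + 0.31·0.604341 = 0.958023
s=1.240000, w=0.958023: f=-0.210991 → w ← 0.958023 + 0.31·(-0.210991) = 0.892616
w(1.55) ≈ 0.8926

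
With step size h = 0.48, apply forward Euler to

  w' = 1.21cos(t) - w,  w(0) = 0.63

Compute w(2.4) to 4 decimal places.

0.0696

Euler: w_{n+1} = w_n + h·f(t_n, w_n).
t=0.000000, w=0.630000: f=0.580000 → w ← 0.630000 + 0.48·0.580000 = 0.908400
t=0.480000, w=0.908400: f=0.164864 → w ← 0.908400 + 0.48·0.164864 = 0.987535
t=0.960000, w=0.987535: f=-0.293575 → w ← 0.987535 + 0.48·(-0.293575) = 0.846618
t=1.440000, w=0.846618: f=-0.688806 → w ← 0.846618 + 0.48·(-0.688806) = 0.515992
t=1.920000, w=0.515992: f=-0.929993 → w ← 0.515992 + 0.48·(-0.929993) = 0.069595
w(2.4) ≈ 0.0696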